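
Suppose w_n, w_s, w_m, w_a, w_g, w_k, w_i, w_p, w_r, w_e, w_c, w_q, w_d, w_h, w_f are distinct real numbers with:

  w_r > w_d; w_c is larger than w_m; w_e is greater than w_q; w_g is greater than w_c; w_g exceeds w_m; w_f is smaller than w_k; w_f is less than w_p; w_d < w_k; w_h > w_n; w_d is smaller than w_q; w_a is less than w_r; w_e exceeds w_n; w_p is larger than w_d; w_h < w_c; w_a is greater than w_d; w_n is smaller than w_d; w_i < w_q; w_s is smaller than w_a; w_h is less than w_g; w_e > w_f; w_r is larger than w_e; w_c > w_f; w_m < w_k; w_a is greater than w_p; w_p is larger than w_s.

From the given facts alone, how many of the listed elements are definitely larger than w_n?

The elements the relations force above w_n are w_d, w_q, w_h, w_e, w_p, w_k, w_c, w_a, w_g, w_r — no chain reaches any other.
That is 10.

10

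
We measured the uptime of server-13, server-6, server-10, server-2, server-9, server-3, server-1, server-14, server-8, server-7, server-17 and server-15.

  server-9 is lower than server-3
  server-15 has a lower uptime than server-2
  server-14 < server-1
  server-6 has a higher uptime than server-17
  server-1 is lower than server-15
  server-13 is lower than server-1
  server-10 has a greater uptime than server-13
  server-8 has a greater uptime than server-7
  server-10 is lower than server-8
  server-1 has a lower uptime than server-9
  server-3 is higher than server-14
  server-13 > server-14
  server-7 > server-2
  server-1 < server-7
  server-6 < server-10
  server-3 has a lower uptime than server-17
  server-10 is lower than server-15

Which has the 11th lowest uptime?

Piecing the relations together gives one ordering: server-14 < server-13 < server-1 < server-9 < server-3 < server-17 < server-6 < server-10 < server-15 < server-2 < server-7 < server-8.
Counting 11 from the smallest end gives server-7.

server-7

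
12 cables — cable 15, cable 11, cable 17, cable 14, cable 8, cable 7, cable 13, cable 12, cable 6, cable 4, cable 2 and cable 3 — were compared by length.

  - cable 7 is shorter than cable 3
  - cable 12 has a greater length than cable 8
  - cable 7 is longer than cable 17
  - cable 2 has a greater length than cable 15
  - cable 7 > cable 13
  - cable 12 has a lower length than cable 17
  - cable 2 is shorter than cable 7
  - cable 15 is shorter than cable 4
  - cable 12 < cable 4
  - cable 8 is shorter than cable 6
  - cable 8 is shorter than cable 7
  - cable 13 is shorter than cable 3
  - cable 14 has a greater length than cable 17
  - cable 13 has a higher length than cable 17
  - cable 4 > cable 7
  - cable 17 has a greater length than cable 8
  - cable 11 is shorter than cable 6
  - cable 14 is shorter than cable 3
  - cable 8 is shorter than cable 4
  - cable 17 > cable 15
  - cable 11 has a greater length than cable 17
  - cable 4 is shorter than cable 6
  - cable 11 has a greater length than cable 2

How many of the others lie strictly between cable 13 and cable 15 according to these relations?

1

The relations place cable 15 below cable 13. An element lies strictly between them when it is forced above cable 15 and also forced below cable 13.
Above cable 15: {cable 17, cable 2, cable 14, cable 7, cable 3, cable 11, cable 4, cable 6}. Below cable 13: {cable 8, cable 12, cable 17}.
Intersection: {cable 17} — 1.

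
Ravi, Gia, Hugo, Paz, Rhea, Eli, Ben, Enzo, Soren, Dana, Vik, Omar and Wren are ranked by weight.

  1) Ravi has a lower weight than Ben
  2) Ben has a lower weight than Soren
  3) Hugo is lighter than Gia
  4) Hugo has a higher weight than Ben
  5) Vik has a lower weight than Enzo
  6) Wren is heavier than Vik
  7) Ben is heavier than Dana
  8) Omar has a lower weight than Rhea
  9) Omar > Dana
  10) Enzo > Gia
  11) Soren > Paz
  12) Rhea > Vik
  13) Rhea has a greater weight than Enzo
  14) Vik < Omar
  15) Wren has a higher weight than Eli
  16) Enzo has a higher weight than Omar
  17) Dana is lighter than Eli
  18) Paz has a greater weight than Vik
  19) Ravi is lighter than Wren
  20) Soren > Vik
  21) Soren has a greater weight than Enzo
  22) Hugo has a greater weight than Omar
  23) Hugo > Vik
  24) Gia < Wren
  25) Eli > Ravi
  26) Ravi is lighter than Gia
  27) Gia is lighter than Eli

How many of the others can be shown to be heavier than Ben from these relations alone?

The elements the relations force above Ben are Hugo, Gia, Enzo, Eli, Wren, Soren, Rhea — no chain reaches any other.
That is 7.

7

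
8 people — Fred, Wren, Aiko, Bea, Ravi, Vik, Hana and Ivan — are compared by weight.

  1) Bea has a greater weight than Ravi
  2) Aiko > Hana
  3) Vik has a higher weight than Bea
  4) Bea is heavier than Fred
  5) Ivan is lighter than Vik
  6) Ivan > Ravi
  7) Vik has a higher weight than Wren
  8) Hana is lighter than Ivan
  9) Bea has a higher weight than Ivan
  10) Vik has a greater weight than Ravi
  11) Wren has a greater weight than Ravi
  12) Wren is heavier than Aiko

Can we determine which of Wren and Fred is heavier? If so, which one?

undetermined

Following every chain through Fred: above Fred we get Bea, Vik.
Wren is not reached, and no chain runs the other way from Wren to Fred.
So the given relations leave the order of Fred and Wren undetermined.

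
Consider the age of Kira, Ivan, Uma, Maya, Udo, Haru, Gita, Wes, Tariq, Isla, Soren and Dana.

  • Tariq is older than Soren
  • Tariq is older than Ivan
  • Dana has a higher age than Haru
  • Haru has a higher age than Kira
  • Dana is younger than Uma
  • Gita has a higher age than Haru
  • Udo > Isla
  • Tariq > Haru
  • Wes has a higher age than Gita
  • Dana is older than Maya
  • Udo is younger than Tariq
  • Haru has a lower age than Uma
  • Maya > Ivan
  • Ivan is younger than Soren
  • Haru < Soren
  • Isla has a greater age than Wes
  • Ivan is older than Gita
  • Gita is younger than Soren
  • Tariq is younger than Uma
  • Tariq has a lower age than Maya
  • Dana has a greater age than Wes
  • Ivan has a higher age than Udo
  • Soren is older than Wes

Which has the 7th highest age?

The consecutive relations fix a unique order: Kira < Haru < Gita < Wes < Isla < Udo < Ivan < Soren < Tariq < Maya < Dana < Uma.
The 7th largest is Udo.

Udo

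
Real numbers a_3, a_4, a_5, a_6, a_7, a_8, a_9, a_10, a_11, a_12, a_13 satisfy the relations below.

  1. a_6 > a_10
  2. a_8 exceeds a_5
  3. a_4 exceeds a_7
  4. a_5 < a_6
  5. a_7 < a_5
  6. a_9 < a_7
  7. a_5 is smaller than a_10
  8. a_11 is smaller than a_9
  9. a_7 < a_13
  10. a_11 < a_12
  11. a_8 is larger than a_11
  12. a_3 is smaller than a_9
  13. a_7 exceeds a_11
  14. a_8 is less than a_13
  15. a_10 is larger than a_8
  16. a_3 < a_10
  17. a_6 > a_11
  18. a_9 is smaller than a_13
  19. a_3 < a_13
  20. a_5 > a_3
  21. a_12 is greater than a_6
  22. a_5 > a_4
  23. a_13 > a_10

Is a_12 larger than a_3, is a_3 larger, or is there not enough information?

a_12

a_3 < a_9 < a_7 < a_4 < a_5 < a_8 < a_10 < a_6 < a_12, by transitivity through a_9, a_7, a_4, a_5, a_8, a_10, a_6.
So a_12 is larger.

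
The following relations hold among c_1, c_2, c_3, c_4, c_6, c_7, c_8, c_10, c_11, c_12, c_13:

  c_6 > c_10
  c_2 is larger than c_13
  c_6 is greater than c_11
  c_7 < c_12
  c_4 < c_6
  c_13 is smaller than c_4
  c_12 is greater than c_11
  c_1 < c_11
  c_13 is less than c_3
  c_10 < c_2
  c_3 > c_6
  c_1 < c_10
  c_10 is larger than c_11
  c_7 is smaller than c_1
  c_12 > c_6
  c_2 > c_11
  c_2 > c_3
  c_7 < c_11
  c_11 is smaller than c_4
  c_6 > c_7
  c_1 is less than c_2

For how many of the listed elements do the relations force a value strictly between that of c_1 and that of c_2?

The relations place c_1 below c_2. An element lies strictly between them when it is forced above c_1 and also forced below c_2.
Above c_1: {c_11, c_10, c_4, c_6, c_3, c_12}. Below c_2: {c_7, c_13, c_11, c_10, c_4, c_6, c_3}.
Intersection: {c_11, c_10, c_4, c_6, c_3} — 5.

5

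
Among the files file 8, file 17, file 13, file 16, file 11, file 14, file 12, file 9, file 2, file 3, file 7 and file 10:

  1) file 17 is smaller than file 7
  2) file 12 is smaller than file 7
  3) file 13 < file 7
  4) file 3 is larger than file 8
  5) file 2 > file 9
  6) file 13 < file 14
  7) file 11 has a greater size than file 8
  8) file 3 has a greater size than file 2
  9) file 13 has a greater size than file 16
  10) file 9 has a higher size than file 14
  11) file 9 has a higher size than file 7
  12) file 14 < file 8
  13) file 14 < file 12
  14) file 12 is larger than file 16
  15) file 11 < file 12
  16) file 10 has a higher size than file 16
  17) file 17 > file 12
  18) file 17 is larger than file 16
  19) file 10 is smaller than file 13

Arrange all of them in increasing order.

file 16 < file 10 < file 13 < file 14 < file 8 < file 11 < file 12 < file 17 < file 7 < file 9 < file 2 < file 3

The consecutive links are each given: file 16 < file 10; file 10 < file 13; file 13 < file 14; file 14 < file 8; file 8 < file 11; file 11 < file 12; file 12 < file 17; file 17 < file 7; file 7 < file 9; file 9 < file 2; file 2 < file 3.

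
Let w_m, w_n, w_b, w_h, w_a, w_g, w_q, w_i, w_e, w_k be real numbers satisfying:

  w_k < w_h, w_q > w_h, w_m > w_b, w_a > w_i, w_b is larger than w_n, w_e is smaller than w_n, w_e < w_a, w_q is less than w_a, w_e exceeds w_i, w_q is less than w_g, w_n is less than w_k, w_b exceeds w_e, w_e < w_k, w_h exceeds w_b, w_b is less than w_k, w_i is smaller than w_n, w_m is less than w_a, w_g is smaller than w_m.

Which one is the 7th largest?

w_b

The consecutive relations fix a unique order: w_i < w_e < w_n < w_b < w_k < w_h < w_q < w_g < w_m < w_a.
Counting 7 from the largest end gives w_b.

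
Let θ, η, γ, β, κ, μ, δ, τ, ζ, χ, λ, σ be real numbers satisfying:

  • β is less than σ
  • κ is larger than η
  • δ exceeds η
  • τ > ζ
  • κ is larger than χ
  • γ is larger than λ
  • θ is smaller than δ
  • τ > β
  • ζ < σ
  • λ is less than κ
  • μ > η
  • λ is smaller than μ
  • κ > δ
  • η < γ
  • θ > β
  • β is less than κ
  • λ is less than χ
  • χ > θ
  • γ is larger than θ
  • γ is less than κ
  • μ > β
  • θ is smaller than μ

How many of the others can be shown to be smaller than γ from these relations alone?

4

From γ the given relations immediately reach λ, θ, η.
From those, β — 4 in total.
No other element is forced below γ by the given relations, so the count is 4.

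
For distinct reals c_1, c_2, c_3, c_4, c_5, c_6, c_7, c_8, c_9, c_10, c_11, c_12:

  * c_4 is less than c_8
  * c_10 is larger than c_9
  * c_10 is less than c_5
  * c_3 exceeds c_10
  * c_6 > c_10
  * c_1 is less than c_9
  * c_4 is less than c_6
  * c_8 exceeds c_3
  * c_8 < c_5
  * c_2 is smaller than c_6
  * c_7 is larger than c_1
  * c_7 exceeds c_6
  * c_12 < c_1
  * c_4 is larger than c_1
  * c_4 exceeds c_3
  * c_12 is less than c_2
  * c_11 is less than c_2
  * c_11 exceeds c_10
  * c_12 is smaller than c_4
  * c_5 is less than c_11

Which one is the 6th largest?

Chaining the given pairs: c_12 < c_1 < c_9 < c_10 < c_3 < c_4 < c_8 < c_5 < c_11 < c_2 < c_6 < c_7.
Counting 6 from the largest end gives c_8.

c_8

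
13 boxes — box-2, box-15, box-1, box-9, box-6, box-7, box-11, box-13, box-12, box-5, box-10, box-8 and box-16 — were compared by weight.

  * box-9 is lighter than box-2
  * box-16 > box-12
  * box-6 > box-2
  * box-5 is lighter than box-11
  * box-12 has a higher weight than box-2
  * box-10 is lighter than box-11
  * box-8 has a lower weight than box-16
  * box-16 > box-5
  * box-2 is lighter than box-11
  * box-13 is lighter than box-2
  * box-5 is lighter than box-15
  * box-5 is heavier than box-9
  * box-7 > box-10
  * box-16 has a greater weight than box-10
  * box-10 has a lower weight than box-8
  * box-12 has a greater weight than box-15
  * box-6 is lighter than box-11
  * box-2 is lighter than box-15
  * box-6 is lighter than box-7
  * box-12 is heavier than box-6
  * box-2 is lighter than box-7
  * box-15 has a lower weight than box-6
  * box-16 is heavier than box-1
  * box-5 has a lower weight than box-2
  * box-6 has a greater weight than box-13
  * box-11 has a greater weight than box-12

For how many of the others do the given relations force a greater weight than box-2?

6

From box-2 the given relations immediately reach box-15, box-6, box-7, box-12, box-11.
From those, box-16 — 6 in total.
Nothing else is reachable above box-2; 6 in all.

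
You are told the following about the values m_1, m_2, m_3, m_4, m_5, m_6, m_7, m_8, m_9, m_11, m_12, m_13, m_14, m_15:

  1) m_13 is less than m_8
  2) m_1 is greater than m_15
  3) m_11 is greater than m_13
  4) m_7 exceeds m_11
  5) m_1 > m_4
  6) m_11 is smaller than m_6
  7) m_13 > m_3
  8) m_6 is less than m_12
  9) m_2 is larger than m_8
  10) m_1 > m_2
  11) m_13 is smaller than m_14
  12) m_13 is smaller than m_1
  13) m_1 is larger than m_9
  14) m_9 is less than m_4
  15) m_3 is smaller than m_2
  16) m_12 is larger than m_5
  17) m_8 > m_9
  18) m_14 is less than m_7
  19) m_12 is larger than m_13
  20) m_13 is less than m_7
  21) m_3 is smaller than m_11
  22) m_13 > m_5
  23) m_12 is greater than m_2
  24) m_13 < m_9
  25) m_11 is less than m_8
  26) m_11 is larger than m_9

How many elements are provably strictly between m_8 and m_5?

Chaining upward from m_5 reaches: m_13, m_9, m_11, m_6, m_14, m_2, m_7, m_4, m_12, m_1.
Chaining downward from m_8 reaches: m_3, m_13, m_9, m_11.
Strictly between m_5 and m_8 are those in both lists: m_13, m_9, m_11 — 3 elements.

3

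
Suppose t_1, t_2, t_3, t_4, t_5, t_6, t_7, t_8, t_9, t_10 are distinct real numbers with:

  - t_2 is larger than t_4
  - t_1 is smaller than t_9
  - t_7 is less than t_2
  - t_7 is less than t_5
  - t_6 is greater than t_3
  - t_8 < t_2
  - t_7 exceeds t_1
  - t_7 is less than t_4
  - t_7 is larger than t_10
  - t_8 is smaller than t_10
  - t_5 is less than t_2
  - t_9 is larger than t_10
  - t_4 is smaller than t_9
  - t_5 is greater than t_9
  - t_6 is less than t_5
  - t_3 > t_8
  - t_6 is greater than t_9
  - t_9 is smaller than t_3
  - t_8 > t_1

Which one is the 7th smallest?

t_3

Chaining the given pairs: t_1 < t_8 < t_10 < t_7 < t_4 < t_9 < t_3 < t_6 < t_5 < t_2.
Counting 7 from the smallest end gives t_3.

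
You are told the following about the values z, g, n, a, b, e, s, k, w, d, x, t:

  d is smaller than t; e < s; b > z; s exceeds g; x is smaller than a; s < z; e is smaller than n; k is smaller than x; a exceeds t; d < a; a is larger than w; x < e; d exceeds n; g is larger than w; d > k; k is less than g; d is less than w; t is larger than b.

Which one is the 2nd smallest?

Chaining the given pairs: k < x < e < n < d < w < g < s < z < b < t < a.
Counting 2 from the smallest end gives x.

x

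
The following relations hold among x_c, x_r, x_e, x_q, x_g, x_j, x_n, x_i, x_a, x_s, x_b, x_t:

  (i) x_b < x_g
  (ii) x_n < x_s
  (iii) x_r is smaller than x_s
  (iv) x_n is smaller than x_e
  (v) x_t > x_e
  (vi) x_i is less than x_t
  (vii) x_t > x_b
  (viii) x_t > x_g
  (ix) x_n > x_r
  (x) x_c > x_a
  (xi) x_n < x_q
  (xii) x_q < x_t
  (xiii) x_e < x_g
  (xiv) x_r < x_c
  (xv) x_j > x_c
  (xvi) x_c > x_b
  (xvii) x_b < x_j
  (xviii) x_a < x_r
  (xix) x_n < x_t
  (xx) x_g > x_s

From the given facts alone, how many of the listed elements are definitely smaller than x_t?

Directly below x_t: x_n, x_e, x_b, x_i, x_q, x_g.
One step further: x_r, x_s (8 so far).
One step further: x_a (9 so far).
Nothing else is reachable below x_t; 9 in all.

9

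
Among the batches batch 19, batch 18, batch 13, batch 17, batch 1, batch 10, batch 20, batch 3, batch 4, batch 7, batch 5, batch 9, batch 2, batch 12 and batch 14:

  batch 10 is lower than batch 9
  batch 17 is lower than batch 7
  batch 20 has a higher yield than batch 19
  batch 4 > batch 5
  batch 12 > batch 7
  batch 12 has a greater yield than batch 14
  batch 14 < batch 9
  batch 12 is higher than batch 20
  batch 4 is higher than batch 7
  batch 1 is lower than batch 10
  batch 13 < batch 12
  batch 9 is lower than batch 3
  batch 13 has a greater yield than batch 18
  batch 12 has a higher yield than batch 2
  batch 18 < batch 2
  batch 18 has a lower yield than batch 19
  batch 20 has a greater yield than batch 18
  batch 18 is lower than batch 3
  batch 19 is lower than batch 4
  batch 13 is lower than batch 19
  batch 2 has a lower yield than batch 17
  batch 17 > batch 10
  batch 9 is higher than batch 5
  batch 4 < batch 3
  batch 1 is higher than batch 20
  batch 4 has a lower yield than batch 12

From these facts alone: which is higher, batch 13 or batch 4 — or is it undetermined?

Link the given pairs in sequence: batch 13 < batch 19; batch 19 < batch 20; batch 20 < batch 1; batch 1 < batch 10; batch 10 < batch 17; batch 17 < batch 7; batch 7 < batch 4.
Together: batch 13 < batch 19 < batch 20 < batch 1 < batch 10 < batch 17 < batch 7 < batch 4.
So batch 4 is higher.

batch 4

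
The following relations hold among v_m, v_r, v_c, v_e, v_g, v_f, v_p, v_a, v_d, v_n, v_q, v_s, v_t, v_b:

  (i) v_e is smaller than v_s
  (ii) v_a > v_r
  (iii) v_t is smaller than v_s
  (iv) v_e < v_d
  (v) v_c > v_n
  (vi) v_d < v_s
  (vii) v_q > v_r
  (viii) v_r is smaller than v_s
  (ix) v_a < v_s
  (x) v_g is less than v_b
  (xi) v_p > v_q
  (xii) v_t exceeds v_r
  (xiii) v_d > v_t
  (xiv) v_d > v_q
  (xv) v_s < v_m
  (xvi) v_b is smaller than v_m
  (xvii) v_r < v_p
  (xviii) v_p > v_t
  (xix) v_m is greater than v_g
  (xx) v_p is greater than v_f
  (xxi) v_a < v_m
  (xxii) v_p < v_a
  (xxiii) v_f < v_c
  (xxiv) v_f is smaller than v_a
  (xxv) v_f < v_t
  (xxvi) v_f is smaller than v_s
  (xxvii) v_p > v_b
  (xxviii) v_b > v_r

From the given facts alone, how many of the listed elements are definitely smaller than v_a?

From v_a the given relations immediately reach v_f, v_r, v_p.
From those, v_t, v_q, v_b — 6 in total.
From those, v_g — 7 in total.
No other element is forced below v_a by the given relations, so the count is 7.

7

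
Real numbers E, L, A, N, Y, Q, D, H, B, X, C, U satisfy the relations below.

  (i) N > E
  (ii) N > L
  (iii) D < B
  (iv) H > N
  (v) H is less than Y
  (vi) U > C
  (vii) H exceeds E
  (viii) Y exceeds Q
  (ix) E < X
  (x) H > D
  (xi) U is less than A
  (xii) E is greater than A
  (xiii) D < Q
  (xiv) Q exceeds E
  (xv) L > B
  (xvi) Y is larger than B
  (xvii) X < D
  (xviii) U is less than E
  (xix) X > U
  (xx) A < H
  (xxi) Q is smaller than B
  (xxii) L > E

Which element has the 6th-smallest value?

Piecing the relations together gives one ordering: C < U < A < E < X < D < Q < B < L < N < H < Y.
The 6th smallest is D.

D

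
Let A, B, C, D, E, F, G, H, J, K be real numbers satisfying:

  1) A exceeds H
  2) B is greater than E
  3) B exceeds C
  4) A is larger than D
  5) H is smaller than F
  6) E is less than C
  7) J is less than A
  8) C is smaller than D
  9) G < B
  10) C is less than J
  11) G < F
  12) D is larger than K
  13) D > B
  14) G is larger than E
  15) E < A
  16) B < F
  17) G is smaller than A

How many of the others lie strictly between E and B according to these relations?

The relations place E below B. An element lies strictly between them when it is forced above E and also forced below B.
Above E: {C, J, G, D, A, F}. Below B: {C, G}.
Intersection: {C, G} — 2.

2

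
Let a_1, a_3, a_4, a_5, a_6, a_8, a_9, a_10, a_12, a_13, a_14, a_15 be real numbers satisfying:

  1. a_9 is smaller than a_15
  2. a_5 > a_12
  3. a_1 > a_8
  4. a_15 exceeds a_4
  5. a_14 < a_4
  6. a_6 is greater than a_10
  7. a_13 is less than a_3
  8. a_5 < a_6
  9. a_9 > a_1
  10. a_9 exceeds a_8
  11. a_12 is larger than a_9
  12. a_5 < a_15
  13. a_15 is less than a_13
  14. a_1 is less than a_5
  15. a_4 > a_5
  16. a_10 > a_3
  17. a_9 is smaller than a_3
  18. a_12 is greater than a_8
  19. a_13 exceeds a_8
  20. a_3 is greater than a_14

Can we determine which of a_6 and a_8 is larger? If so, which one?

a_8 < a_1 and a_1 < a_9 give a_8 < a_9.
Then a_9 < a_12 extends the chain to a_12.
Then a_12 < a_5 extends the chain to a_5.
Then a_5 < a_4 extends the chain to a_4.
Then a_4 < a_15 extends the chain to a_15.
With a_15 < a_13: a_8 < a_1 < a_9 < a_12 < a_5 < a_4 < a_15 < a_13.
Then a_13 < a_3 extends the chain to a_3.
With a_3 < a_10: a_8 < a_1 < a_9 < a_12 < a_5 < a_4 < a_15 < a_13 < a_3 < a_10.
Then a_10 < a_6 extends the chain to a_6.
So a_6 is larger.

a_6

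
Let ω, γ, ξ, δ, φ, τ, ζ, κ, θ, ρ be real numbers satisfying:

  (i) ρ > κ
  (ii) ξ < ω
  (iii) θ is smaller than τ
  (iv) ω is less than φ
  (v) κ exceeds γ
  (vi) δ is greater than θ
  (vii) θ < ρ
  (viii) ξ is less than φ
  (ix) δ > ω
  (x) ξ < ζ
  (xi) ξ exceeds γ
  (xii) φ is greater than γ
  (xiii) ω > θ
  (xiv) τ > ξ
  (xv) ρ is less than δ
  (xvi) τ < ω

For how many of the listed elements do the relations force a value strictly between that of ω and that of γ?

2

The relations place γ below ω. An element lies strictly between them when it is forced above γ and also forced below ω.
Above γ: {ξ, τ, κ, φ, ζ, ρ, δ}. Below ω: {ξ, θ, τ}.
Intersection: {ξ, τ} — 2.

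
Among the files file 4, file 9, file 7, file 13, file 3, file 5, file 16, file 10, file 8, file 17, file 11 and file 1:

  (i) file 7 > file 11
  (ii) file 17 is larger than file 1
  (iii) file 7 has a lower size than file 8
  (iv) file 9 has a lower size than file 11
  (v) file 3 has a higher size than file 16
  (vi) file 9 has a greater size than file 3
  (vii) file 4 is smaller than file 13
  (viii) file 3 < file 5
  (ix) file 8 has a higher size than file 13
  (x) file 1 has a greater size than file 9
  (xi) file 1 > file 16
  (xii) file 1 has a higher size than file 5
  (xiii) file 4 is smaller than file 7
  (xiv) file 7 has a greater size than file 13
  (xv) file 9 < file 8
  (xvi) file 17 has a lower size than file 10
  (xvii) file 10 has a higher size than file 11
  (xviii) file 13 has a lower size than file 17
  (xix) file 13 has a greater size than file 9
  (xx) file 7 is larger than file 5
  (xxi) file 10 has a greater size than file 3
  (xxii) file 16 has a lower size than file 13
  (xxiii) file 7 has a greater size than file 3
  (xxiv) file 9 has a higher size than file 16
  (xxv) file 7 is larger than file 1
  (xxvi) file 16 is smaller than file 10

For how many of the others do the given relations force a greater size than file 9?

7

Directly above file 9: file 1, file 13, file 11, file 8.
One step further: file 7, file 17, file 10 (7 so far).
No other element is forced above file 9 by the given relations, so the count is 7.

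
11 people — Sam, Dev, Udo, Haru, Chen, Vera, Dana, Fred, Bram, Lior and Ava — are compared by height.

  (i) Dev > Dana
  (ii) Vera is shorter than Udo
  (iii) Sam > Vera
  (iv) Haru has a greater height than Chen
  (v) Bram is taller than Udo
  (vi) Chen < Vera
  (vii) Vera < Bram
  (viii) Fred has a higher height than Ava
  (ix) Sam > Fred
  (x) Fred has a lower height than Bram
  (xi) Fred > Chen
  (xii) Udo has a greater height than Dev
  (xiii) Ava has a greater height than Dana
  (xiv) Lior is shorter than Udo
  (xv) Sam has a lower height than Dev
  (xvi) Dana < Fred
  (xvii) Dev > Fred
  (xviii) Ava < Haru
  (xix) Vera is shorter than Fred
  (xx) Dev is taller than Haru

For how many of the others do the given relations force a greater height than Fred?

Directly above Fred: Sam, Dev, Bram.
One step further: Udo (4 so far).
Nothing else is reachable above Fred; 4 in all.

4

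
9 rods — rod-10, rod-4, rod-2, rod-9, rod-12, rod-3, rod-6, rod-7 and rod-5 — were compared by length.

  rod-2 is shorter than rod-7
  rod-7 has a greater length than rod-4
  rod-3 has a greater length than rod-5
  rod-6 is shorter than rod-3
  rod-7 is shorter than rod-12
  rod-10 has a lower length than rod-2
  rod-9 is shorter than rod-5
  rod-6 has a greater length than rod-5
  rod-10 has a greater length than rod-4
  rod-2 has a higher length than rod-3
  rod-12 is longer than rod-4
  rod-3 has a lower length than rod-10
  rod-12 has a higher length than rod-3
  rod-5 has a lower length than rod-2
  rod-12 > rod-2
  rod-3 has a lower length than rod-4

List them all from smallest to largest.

rod-9 < rod-5 < rod-6 < rod-3 < rod-4 < rod-10 < rod-2 < rod-7 < rod-12

Each adjacent pair is fixed by a given relation: rod-9 < rod-5; rod-5 < rod-6; rod-6 < rod-3; rod-3 < rod-4; rod-4 < rod-10; rod-10 < rod-2; rod-2 < rod-7; rod-7 < rod-12. Chaining them end to end gives the full order.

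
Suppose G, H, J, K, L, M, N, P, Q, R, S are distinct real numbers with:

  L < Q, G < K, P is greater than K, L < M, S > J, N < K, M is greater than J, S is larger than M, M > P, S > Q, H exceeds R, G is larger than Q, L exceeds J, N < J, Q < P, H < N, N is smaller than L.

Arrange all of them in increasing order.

Each adjacent pair is fixed by a given relation: R < H; H < N; N < J; J < L; L < Q; Q < G; G < K; K < P; P < M; M < S. Chaining them end to end gives the full order.

R < H < N < J < L < Q < G < K < P < M < S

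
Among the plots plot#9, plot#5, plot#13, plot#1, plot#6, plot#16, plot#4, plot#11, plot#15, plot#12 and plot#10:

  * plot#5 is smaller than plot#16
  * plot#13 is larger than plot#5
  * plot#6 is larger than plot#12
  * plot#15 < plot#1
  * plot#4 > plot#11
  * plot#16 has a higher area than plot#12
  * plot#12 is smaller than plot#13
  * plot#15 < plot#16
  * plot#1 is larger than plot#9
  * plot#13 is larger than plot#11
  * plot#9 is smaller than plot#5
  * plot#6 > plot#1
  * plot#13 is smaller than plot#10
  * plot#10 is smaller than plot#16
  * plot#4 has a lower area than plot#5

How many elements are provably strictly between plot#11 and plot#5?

1

The relations place plot#11 below plot#5. An element lies strictly between them when it is forced above plot#11 and also forced below plot#5.
Above plot#11: {plot#4, plot#13, plot#10, plot#16}. Below plot#5: {plot#9, plot#4}.
Intersection: {plot#4} — 1.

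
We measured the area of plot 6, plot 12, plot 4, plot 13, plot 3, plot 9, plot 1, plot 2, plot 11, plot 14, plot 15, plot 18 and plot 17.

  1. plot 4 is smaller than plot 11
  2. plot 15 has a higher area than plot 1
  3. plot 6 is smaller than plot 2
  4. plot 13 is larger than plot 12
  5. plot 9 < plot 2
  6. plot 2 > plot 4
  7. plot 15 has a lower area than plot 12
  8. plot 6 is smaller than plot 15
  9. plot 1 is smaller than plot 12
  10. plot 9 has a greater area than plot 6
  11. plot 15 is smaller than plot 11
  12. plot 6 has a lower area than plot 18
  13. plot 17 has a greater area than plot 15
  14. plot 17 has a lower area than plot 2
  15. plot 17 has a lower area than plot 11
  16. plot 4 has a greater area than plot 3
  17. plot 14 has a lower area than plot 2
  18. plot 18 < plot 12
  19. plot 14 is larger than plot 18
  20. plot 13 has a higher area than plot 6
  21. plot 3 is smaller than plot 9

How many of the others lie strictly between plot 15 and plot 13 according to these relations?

The relations place plot 15 below plot 13. An element lies strictly between them when it is forced above plot 15 and also forced below plot 13.
Above plot 15: {plot 12, plot 17, plot 2, plot 11}. Below plot 13: {plot 6, plot 1, plot 18, plot 12}.
Intersection: {plot 12} — 1.

1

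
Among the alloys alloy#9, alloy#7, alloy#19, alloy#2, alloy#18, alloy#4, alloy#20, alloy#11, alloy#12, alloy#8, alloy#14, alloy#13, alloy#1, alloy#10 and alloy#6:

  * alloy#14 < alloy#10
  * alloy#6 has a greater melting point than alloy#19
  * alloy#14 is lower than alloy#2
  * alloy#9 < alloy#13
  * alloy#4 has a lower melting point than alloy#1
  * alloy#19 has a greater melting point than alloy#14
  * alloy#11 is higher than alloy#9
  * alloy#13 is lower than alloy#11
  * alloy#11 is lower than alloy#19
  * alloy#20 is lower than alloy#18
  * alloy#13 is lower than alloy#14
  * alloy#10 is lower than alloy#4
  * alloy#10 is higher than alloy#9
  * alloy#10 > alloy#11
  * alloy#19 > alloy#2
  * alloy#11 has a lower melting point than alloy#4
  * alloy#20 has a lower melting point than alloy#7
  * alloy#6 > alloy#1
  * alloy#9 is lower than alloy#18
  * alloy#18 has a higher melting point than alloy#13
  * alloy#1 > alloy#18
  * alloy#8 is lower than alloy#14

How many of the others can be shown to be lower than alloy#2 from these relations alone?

4

Directly below alloy#2: alloy#14.
One step further: alloy#13, alloy#8 (3 so far).
One step further: alloy#9 (4 so far).
No other element is forced below alloy#2 by the given relations, so the count is 4.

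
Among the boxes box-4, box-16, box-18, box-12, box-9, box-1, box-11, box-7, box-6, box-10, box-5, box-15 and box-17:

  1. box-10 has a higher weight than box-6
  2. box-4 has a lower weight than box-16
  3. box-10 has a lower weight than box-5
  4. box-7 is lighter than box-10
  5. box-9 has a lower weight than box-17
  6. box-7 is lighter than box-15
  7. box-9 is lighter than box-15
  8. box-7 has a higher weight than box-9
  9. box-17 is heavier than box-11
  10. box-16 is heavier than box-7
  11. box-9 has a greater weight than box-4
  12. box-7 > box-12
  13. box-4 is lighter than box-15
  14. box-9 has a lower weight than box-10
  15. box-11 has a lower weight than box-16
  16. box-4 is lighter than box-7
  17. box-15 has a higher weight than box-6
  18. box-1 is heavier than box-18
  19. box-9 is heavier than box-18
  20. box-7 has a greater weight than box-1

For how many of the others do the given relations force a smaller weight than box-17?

The elements the relations force below box-17 are box-4, box-18, box-11, box-9 — no chain reaches any other.
That is 4.

4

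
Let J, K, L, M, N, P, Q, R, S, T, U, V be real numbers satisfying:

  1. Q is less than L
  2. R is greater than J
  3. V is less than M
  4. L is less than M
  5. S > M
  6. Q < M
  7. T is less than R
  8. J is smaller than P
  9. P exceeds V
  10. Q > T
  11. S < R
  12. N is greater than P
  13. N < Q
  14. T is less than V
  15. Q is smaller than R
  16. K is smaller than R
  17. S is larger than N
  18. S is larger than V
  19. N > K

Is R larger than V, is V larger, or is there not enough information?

R

V < P and P < N give V < N.
With N < Q: V < P < N < Q.
Then Q < L extends the chain to L.
With L < M: V < P < N < Q < L < M.
Then M < S extends the chain to S.
With S < R: V < P < N < Q < L < M < S < R.
So R is larger.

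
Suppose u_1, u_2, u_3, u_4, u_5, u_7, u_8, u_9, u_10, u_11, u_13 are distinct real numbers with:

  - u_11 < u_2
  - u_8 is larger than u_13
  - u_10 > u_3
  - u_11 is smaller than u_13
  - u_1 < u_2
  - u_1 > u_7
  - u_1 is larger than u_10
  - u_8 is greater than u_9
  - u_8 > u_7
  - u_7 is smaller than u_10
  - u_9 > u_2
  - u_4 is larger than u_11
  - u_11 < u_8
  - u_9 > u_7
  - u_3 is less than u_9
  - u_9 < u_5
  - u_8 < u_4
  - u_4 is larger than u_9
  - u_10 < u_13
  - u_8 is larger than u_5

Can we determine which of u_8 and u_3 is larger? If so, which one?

u_8

Link the given pairs in sequence: u_3 < u_10; u_10 < u_1; u_1 < u_2; u_2 < u_9; u_9 < u_5; u_5 < u_8.
Chaining these gives u_3 < u_10 < u_1 < u_2 < u_9 < u_5 < u_8.
So u_8 is larger.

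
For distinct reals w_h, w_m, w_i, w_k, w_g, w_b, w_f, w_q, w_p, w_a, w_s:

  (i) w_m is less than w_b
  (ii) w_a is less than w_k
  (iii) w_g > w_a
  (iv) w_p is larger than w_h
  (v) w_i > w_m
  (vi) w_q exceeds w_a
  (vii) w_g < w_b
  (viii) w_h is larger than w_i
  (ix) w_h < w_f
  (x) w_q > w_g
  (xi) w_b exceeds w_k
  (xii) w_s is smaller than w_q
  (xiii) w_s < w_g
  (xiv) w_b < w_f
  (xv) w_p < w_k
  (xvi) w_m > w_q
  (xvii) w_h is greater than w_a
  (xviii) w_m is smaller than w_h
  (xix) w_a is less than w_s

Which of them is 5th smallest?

w_m

Chaining the given pairs: w_a < w_s < w_g < w_q < w_m < w_i < w_h < w_p < w_k < w_b < w_f.
The 5th smallest is w_m.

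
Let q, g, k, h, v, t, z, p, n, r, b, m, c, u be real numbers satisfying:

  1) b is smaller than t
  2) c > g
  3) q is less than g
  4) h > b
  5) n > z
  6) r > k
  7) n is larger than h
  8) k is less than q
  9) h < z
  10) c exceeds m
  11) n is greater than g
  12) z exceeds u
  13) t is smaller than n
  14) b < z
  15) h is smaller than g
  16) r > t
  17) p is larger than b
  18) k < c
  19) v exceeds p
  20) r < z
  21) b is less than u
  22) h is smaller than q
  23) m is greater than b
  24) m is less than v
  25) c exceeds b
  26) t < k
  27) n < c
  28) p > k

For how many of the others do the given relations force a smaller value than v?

The elements the relations force below v are b, m, t, k, p — no chain reaches any other.
That is 5.

5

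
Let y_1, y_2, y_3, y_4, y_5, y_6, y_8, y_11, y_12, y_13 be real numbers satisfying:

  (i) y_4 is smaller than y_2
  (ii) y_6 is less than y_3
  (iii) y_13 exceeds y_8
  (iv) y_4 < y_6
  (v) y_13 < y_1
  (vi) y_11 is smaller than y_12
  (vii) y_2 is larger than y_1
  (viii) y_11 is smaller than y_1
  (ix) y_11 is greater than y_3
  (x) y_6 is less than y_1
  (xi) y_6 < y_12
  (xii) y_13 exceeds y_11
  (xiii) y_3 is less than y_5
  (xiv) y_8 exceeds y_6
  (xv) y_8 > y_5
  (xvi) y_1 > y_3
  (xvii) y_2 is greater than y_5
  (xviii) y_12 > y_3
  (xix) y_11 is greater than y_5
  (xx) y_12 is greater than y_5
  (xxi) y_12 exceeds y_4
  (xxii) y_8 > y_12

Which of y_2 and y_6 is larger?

y_2

Chaining the given relations: y_6 < y_3 < y_5 < y_12 < y_8 < y_13 < y_1 < y_2.
So y_6 < y_2; y_2 is the larger of the two.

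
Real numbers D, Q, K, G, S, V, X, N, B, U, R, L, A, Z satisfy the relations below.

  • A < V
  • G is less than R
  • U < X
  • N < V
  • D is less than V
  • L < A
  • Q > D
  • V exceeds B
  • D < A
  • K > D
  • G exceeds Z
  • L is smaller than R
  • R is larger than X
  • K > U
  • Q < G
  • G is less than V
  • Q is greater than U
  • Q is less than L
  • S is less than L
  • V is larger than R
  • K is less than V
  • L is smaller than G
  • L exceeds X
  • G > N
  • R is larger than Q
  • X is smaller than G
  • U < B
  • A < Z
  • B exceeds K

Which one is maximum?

V

S is not greatest since S < L; U is not greatest since U < Q; N is not greatest since N < G; X is not greatest since X < R; D is not greatest since D < A; K is not greatest since K < B; Q is not greatest since Q < R; B is not greatest since B < V; L is not greatest since L < A; A is not greatest since A < Z; Z is not greatest since Z < G; G is not greatest since G < V; R is not greatest since R < V.
Only V has nothing above it, so V is the maximum.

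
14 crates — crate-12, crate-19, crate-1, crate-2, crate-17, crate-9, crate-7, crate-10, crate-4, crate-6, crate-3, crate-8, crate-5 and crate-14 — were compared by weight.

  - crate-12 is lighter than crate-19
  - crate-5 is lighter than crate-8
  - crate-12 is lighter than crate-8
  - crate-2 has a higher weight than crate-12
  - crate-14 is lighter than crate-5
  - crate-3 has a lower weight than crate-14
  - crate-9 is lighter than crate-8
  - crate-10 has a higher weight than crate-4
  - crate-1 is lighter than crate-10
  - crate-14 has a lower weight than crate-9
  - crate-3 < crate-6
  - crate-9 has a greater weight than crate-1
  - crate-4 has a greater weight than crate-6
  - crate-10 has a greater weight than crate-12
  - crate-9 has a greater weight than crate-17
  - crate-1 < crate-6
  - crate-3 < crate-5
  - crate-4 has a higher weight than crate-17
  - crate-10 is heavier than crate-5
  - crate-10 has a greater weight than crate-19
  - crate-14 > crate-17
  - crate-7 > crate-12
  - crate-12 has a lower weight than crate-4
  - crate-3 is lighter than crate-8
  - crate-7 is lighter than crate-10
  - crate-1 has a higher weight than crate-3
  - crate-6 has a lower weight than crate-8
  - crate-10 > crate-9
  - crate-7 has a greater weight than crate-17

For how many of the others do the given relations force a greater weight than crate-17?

7

From crate-17 the given relations immediately reach crate-14, crate-9, crate-7, crate-4.
From those, crate-5, crate-8, crate-10 — 7 in total.
Nothing else is reachable above crate-17; 7 in all.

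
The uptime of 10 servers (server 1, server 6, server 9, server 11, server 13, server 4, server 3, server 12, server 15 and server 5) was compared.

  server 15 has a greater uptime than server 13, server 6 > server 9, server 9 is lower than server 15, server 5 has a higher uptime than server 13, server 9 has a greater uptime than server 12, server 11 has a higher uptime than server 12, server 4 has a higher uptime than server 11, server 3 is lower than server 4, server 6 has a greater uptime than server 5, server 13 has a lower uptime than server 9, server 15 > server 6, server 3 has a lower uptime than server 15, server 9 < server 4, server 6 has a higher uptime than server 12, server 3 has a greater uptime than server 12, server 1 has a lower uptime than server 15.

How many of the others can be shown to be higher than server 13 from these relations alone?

5

The elements the relations force above server 13 are server 9, server 5, server 4, server 6, server 15 — no chain reaches any other.
That is 5.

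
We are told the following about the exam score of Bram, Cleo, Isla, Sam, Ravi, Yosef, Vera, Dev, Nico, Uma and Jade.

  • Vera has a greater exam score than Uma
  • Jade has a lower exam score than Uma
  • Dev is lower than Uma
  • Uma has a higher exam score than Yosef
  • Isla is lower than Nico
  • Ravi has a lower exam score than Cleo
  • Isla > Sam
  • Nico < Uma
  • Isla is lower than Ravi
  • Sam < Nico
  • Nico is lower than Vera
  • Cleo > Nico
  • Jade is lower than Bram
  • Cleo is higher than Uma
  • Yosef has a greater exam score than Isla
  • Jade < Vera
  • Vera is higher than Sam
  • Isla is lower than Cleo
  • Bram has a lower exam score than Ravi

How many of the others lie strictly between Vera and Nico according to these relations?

The relations place Nico below Vera. An element lies strictly between them when it is forced above Nico and also forced below Vera.
Above Nico: {Uma, Cleo}. Below Vera: {Sam, Isla, Jade, Dev, Yosef, Uma}.
Intersection: {Uma} — 1.

1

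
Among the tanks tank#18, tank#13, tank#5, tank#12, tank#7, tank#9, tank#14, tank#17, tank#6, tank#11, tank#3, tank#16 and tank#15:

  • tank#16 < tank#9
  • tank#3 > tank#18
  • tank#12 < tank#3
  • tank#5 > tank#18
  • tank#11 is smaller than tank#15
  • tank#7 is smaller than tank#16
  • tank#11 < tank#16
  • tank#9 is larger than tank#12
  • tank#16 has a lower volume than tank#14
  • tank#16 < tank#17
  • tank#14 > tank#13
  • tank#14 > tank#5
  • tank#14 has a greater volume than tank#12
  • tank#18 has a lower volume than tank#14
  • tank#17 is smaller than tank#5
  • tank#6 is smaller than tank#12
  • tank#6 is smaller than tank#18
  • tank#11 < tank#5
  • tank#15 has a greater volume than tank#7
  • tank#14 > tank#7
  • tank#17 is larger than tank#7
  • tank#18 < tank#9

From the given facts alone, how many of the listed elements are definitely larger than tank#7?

6

From tank#7 the given relations immediately reach tank#16, tank#17, tank#15, tank#14.
From those, tank#5, tank#9 — 6 in total.
No other element is forced above tank#7 by the given relations, so the count is 6.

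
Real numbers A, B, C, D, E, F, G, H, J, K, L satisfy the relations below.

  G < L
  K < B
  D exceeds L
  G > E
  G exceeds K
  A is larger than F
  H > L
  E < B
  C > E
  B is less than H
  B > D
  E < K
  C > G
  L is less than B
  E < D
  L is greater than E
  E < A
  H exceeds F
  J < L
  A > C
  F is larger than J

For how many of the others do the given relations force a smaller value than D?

5

Directly below D: E, L.
One step further: J, G (4 so far).
One step further: K (5 so far).
Nothing else is reachable below D; 5 in all.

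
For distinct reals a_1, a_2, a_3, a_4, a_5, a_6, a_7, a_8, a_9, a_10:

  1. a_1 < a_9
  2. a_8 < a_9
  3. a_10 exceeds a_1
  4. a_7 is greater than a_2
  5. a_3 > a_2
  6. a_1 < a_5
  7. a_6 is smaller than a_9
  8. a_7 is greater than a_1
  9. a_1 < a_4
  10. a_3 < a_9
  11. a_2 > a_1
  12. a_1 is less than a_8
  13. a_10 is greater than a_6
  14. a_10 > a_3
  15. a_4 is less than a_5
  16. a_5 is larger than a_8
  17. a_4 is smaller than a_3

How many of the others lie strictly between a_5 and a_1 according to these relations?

2

Chaining upward from a_1 reaches: a_2, a_4, a_3, a_8, a_10, a_7, a_9.
Chaining downward from a_5 reaches: a_4, a_8.
Strictly between a_1 and a_5 are those in both lists: a_4, a_8 — 2 elements.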